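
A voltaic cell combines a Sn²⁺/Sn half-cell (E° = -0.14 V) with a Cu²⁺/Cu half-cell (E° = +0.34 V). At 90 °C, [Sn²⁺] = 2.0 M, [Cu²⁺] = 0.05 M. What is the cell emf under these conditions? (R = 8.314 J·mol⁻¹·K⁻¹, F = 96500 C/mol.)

The Cu²⁺/Cu couple has the higher reduction potential and acts as the cathode, so E°_cell = +0.34 − (-0.14) = 0.48 V.
Balancing electrons gives n = 2; the reaction quotient is Q = [Sn²⁺]/[Cu²⁺] = 40.0.
E = E° − (RT/nF) ln Q = 0.48 − (8.314×363)/(2×96500) × (3.689) = 0.480 − 0.058 = 0.422 V.

0.422 V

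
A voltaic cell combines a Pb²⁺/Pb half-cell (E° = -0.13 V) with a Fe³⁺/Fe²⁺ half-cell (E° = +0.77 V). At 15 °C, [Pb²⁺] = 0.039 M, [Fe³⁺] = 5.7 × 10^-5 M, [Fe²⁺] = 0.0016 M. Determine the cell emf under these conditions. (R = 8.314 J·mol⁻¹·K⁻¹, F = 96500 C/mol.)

The Fe³⁺/Fe²⁺ couple has the higher reduction potential and acts as the cathode, so E°_cell = +0.77 − (-0.13) = 0.90 V.
Balancing electrons gives n = 2; the reaction quotient is Q = [Pb²⁺]·[Fe²⁺]^2/[Fe³⁺]^2 = 30.7.
E = E° − (RT/nF) ln Q = 0.90 − (8.314×288)/(2×96500) × (3.425) = 0.900 − 0.042 = 0.858 V.

0.858 V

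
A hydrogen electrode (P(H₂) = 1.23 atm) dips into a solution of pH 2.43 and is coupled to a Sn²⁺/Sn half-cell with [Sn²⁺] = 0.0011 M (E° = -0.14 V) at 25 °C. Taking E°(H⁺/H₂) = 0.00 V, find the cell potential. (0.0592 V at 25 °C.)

The hydrogen couple is the cathode, so E°_cell = 0.14 V; n = 2.
[H⁺] = 10^(−2.43) = 0.0037 M, and Q = [Sn²⁺]·P(H₂) / [H⁺]^2 = 98.0.
E = E° − (0.0592/2) log Q = 0.14 − (0.0592/2)(1.991) = 0.081 V.

0.081 V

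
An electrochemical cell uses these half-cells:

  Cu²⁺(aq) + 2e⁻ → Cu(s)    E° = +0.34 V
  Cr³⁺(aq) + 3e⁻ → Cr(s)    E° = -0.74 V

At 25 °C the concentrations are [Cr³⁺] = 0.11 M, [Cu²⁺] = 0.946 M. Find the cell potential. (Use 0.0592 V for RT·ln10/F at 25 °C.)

The Cu²⁺/Cu couple has the higher reduction potential and acts as the cathode, so E°_cell = +0.34 − (-0.74) = 1.08 V.
Balancing electrons gives n = 6; the reaction quotient is Q = [Cr³⁺]^2/[Cu²⁺]^3 = 0.0143.
At 25 °C, E = E° − (0.0592/n) log Q = 1.08 − (0.0592/6)(-1.845) = 1.080 + 0.018 = 1.098 V.

1.10 V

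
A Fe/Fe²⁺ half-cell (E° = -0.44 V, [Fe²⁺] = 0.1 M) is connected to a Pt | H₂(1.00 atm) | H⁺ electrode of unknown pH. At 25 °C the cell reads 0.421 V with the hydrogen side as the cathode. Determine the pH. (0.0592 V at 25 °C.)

E°_cell = 0.44 V and n = 2.
log Q = n(E° − E)/0.0592 = 2×(0.44 − 0.421)/0.0592 = 0.642.
With Q = [Fe²⁺]·P(H₂) / [H⁺]^2, solving for [H⁺] gives log[H⁺] = -0.821, so pH = 0.82.

pH = 0.82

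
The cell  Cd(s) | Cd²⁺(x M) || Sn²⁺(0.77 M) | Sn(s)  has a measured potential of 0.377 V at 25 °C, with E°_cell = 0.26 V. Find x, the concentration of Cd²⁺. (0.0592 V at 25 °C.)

8.6 × 10^-5 M

From the Nernst equation, log Q = n(E° − E)/0.0592 = 2(0.26 − 0.377)/0.0592 = -3.953, so Q = 1.12 × 10^-4.
With Q = [Cd²⁺]/[Sn²⁺] and the known concentrations, [Cd²⁺] in the numerator gives [Cd²⁺] = 8.6 × 10^-5 M.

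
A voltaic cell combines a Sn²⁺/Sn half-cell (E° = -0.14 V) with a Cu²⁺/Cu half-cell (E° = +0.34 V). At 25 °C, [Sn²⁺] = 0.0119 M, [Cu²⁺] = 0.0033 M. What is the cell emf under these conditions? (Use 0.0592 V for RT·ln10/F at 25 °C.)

The Cu²⁺/Cu couple has the higher reduction potential and acts as the cathode, so E°_cell = +0.34 − (-0.14) = 0.48 V.
Balancing electrons gives n = 2; the reaction quotient is Q = [Sn²⁺]/[Cu²⁺] = 3.61.
At 25 °C, E = E° − (0.0592/n) log Q = 0.48 − (0.0592/2)(0.557) = 0.480 − 0.016 = 0.464 V.

0.464 V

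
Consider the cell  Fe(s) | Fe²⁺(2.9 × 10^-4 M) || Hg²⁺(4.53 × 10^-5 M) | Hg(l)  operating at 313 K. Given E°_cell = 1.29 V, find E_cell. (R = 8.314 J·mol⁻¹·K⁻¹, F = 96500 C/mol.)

Balancing electrons gives n = 2; the reaction quotient is Q = [Fe²⁺]/[Hg²⁺] = 6.40.
E = E° − (RT/nF) ln Q = 1.29 − (8.314×313)/(2×96500) × (1.857) = 1.290 − 0.025 = 1.265 V.

1.26 V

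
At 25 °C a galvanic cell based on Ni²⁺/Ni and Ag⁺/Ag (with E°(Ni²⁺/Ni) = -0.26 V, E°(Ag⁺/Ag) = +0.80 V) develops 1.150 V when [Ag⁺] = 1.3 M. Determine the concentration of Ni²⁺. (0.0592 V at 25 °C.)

From the Nernst equation, log Q = n(E° − E)/0.0592 = 2(1.06 − 1.150)/0.0592 = -3.041, so Q = 9.11 × 10^-4.
With Q = [Ni²⁺]/[Ag⁺]^2 and the known concentrations, [Ni²⁺] in the numerator gives [Ni²⁺] = 0.0015 M.

0.0015 M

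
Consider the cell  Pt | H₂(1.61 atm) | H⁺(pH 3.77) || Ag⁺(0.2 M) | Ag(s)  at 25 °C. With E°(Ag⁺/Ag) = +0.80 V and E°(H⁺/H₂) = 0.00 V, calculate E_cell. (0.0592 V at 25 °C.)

0.99 V

The Ag⁺/Ag couple is the cathode, so E°_cell = 0.80 V; n = 2.
[H⁺] = 10^(−3.77) = 1.7 × 10^-4 M, and Q = [H⁺]^2 / ([Ag⁺]^2·P(H₂)) = 4.48 × 10^-7.
E = E° − (0.0592/2) log Q = 0.80 − (0.0592/2)(-6.349) = 0.988 V.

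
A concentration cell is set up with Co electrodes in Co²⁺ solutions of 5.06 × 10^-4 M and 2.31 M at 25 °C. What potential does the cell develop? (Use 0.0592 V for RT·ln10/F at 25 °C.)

0.11 V

Both half-cells are Co²⁺/Co, so E°_cell = 0. The concentrated side is the cathode; the cell reaction moves Co²⁺ from high to low concentration with n = 2.
Q = [Co²⁺]_dilute/[Co²⁺]_conc = 5.06 × 10^-4/2.31 = 2.19 × 10^-4.
E = 0 − (0.0592/2) log Q = −(0.0592/2)(-3.659) = 0.1083 V.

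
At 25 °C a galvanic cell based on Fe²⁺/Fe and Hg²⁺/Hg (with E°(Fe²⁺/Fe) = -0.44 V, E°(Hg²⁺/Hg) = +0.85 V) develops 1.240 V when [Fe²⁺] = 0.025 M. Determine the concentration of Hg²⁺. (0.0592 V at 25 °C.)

From the Nernst equation, log Q = n(E° − E)/0.0592 = 2(1.29 − 1.240)/0.0592 = 1.689, so Q = 48.9.
With Q = [Fe²⁺]/[Hg²⁺] and the known concentrations, [Hg²⁺] in the denominator gives [Hg²⁺] = 5.1 × 10^-4 M.

5.1 × 10^-4 M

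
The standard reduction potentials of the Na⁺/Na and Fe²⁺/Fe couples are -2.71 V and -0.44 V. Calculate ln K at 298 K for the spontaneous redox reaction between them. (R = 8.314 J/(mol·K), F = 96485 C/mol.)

E°_cell = -0.44 − (-2.71) = 2.27 V, with n = 2 electrons transferred.
At equilibrium E = 0, so the Nernst equation gives ln K = nFE°/RT = (2)(96485)(2.27)/((8.314)(298)) = 176.80.

ln K = 176.8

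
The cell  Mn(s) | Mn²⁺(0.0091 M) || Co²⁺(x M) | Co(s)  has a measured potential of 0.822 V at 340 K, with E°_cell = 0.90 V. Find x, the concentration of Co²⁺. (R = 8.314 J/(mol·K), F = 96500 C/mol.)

From the Nernst equation, ln Q = nF(E° − E)/RT = 2×96500×(0.90 − 0.822)/(8.314×340) = 5.326, so Q = 206.
With Q = [Mn²⁺]/[Co²⁺] and the known concentrations, [Co²⁺] in the denominator gives [Co²⁺] = 4.4 × 10^-5 M.

4.4 × 10^-5 M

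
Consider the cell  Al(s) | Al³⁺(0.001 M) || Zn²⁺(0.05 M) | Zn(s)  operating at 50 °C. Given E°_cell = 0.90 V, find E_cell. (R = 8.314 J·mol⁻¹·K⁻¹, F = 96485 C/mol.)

Balancing electrons gives n = 6; the reaction quotient is Q = [Al³⁺]^2/[Zn²⁺]^3 = 0.00800.
E = E° − (RT/nF) ln Q = 0.90 − (8.314×323)/(6×96485) × (-4.828) = 0.900 + 0.022 = 0.922 V.

0.922 V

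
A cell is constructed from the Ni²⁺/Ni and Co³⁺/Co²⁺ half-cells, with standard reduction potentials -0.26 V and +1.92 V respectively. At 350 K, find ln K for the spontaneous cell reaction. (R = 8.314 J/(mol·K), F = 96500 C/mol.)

ln K = 144.6

E°_cell = +1.92 − (-0.26) = 2.18 V, with n = 2 electrons transferred.
At equilibrium E = 0, so the Nernst equation gives ln K = nFE°/RT = (2)(96500)(2.18)/((8.314)(350)) = 144.59.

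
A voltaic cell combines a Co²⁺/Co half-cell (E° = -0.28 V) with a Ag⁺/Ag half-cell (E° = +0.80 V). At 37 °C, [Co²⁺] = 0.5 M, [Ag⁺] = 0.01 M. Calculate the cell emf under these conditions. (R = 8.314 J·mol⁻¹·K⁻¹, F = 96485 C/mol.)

The Ag⁺/Ag couple has the higher reduction potential and acts as the cathode, so E°_cell = +0.80 − (-0.28) = 1.08 V.
Balancing electrons gives n = 2; the reaction quotient is Q = [Co²⁺]/[Ag⁺]^2 = 5000.
E = E° − (RT/nF) ln Q = 1.08 − (8.314×310)/(2×96485) × (8.517) = 1.080 − 0.114 = 0.966 V.

0.966 V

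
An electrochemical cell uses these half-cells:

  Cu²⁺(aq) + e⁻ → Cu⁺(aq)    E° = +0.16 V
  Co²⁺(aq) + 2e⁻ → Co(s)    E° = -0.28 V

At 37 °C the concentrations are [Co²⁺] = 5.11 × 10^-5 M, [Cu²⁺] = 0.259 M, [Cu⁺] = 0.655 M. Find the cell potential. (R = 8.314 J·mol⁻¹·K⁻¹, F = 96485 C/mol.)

0.547 V

The Cu²⁺/Cu⁺ couple has the higher reduction potential and acts as the cathode, so E°_cell = +0.16 − (-0.28) = 0.44 V.
Balancing electrons gives n = 2; the reaction quotient is Q = [Co²⁺]·[Cu⁺]^2/[Cu²⁺]^2 = 3.27 × 10^-4.
E = E° − (RT/nF) ln Q = 0.44 − (8.314×310)/(2×96485) × (-8.026) = 0.440 + 0.107 = 0.547 V.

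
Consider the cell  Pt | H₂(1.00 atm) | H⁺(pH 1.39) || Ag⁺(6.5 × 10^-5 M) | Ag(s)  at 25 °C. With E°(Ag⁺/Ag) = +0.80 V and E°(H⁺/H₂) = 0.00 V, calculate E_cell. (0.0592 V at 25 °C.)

The Ag⁺/Ag couple is the cathode, so E°_cell = 0.80 V; n = 2.
[H⁺] = 10^(−1.39) = 0.041 M, and Q = [H⁺]^2 / ([Ag⁺]^2·P(H₂)) = 3.93 × 10^5.
E = E° − (0.0592/2) log Q = 0.80 − (0.0592/2)(5.594) = 0.634 V.

0.63 V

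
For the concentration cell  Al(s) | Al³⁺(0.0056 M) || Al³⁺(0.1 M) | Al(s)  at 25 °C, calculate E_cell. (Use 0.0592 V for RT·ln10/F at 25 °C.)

0.025 V

Both half-cells are Al³⁺/Al, so E°_cell = 0. The concentrated side is the cathode; the cell reaction moves Al³⁺ from high to low concentration with n = 3.
Q = [Al³⁺]_dilute/[Al³⁺]_conc = 0.0056/0.1 = 0.0560.
E = 0 − (0.0592/3) log Q = −(0.0592/3)(-1.252) = 0.0247 V.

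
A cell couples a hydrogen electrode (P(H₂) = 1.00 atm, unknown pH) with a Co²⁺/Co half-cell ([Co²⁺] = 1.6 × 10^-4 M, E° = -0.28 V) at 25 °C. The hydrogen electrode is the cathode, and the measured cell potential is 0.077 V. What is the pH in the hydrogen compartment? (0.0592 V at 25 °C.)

E°_cell = 0.28 V and n = 2.
log Q = n(E° − E)/0.0592 = 2×(0.28 − 0.077)/0.0592 = 6.858.
With Q = [Co²⁺]·P(H₂) / [H⁺]^2, solving for [H⁺] gives log[H⁺] = -5.327, so pH = 5.33.

pH = 5.33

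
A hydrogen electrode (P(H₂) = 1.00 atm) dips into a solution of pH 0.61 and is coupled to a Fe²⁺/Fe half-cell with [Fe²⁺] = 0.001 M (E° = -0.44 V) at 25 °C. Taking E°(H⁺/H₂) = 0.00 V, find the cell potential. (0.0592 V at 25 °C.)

0.49 V

The hydrogen couple is the cathode, so E°_cell = 0.44 V; n = 2.
[H⁺] = 10^(−0.61) = 0.25 M, and Q = [Fe²⁺]·P(H₂) / [H⁺]^2 = 0.0166.
E = E° − (0.0592/2) log Q = 0.44 − (0.0592/2)(-1.780) = 0.493 V.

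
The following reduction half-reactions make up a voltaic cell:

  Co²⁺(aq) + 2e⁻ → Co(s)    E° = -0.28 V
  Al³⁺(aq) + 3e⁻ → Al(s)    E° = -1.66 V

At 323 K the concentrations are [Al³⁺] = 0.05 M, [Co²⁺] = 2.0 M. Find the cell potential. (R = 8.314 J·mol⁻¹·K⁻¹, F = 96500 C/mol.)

1.42 V

The Co²⁺/Co couple has the higher reduction potential and acts as the cathode, so E°_cell = -0.28 − (-1.66) = 1.38 V.
Balancing electrons gives n = 6; the reaction quotient is Q = [Al³⁺]^2/[Co²⁺]^3 = 3.13 × 10^-4.
E = E° − (RT/nF) ln Q = 1.38 − (8.314×323)/(6×96500) × (-8.071) = 1.380 + 0.037 = 1.417 V.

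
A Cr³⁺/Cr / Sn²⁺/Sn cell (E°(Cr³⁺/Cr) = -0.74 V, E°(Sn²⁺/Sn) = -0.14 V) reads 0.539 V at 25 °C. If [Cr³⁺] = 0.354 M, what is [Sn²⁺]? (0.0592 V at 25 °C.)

From the Nernst equation, log Q = n(E° − E)/0.0592 = 6(0.60 − 0.539)/0.0592 = 6.182, so Q = 1.52 × 10^6.
With Q = [Cr³⁺]^2/[Sn²⁺]^3 and the known concentrations, [Sn²⁺]^3 in the denominator gives [Sn²⁺] = 0.0044 M.

0.0044 M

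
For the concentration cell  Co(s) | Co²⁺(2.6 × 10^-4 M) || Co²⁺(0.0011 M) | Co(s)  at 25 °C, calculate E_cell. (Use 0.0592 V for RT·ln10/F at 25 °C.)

Both half-cells are Co²⁺/Co, so E°_cell = 0. The concentrated side is the cathode; the cell reaction moves Co²⁺ from high to low concentration with n = 2.
Q = [Co²⁺]_dilute/[Co²⁺]_conc = 2.6 × 10^-4/0.0011 = 0.236.
E = 0 − (0.0592/2) log Q = −(0.0592/2)(-0.626) = 0.0185 V.

0.019 V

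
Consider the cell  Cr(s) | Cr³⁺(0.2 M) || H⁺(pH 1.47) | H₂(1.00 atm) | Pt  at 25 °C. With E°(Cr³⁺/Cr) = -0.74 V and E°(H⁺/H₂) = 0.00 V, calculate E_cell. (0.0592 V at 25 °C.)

The hydrogen couple is the cathode, so E°_cell = 0.74 V; n = 6.
[H⁺] = 10^(−1.47) = 0.034 M, and Q = [Cr³⁺]^2·P(H₂)^3 / [H⁺]^6 = 2.64 × 10^7.
E = E° − (0.0592/6) log Q = 0.74 − (0.0592/6)(7.422) = 0.667 V.

0.67 V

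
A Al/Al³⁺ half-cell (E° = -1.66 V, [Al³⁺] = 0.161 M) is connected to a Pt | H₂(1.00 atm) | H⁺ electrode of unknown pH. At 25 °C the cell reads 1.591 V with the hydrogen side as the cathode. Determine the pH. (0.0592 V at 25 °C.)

pH = 1.43

E°_cell = 1.66 V and n = 6.
log Q = n(E° − E)/0.0592 = 6×(1.66 − 1.591)/0.0592 = 6.993.
With Q = [Al³⁺]^2·P(H₂)^3 / [H⁺]^6, solving for [H⁺] gives log[H⁺] = -1.430, so pH = 1.43.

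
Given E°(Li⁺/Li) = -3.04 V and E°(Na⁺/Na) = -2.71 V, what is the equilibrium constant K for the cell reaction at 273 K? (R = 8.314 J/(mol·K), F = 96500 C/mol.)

1.2 × 10^6

E°_cell = -2.71 − (-3.04) = 0.33 V, with n = 1 electron transferred.
At equilibrium E = 0, so the Nernst equation gives ln K = nFE°/RT = (1)(96500)(0.33)/((8.314)(273)) = 14.03.
K = e^14.03 = 1.2 × 10^6.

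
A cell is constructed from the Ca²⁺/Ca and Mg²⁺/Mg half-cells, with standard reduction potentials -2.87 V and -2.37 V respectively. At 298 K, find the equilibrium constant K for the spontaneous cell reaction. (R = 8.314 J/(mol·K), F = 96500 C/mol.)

E°_cell = -2.37 − (-2.87) = 0.50 V, with n = 2 electrons transferred.
At equilibrium E = 0, so the Nernst equation gives ln K = nFE°/RT = (2)(96500)(0.50)/((8.314)(298)) = 38.95.
K = e^38.95 = 8.2 × 10^16.

8.2 × 10^16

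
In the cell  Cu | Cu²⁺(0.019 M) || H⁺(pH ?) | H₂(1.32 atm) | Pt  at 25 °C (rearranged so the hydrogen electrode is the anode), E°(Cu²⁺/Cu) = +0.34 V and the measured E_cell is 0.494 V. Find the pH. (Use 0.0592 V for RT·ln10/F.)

pH = 3.40

E°_cell = 0.34 V and n = 2.
log Q = n(E° − E)/0.0592 = 2×(0.34 − 0.494)/0.0592 = -5.203.
With Q = [H⁺]^2 / ([Cu²⁺]·P(H₂)), solving for [H⁺] gives log[H⁺] = -3.402, so pH = 3.40.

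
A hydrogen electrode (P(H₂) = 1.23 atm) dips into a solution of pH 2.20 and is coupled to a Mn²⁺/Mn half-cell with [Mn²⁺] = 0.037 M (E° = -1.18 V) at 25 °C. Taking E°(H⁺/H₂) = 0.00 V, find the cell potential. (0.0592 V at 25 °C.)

1.09 V

The hydrogen couple is the cathode, so E°_cell = 1.18 V; n = 2.
[H⁺] = 10^(−2.20) = 0.0063 M, and Q = [Mn²⁺]·P(H₂) / [H⁺]^2 = 1140.
E = E° − (0.0592/2) log Q = 1.18 − (0.0592/2)(3.058) = 1.089 V.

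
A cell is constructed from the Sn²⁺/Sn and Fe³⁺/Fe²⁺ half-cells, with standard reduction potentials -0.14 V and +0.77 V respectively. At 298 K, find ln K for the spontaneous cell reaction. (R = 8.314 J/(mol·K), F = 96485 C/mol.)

ln K = 70.9

E°_cell = +0.77 − (-0.14) = 0.91 V, with n = 2 electrons transferred.
At equilibrium E = 0, so the Nernst equation gives ln K = nFE°/RT = (2)(96485)(0.91)/((8.314)(298)) = 70.88.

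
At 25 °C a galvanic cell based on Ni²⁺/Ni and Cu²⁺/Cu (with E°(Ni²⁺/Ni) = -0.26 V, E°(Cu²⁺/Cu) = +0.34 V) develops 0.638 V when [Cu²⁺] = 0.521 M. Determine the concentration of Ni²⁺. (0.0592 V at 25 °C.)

0.027 M

From the Nernst equation, log Q = n(E° − E)/0.0592 = 2(0.60 − 0.638)/0.0592 = -1.284, so Q = 0.0520.
With Q = [Ni²⁺]/[Cu²⁺] and the known concentrations, [Ni²⁺] in the numerator gives [Ni²⁺] = 0.027 M.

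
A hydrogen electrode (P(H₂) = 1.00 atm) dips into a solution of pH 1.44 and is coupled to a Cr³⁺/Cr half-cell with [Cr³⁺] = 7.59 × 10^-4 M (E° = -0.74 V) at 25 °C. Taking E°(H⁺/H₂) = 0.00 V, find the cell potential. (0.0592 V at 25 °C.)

0.72 V

The hydrogen couple is the cathode, so E°_cell = 0.74 V; n = 6.
[H⁺] = 10^(−1.44) = 0.036 M, and Q = [Cr³⁺]^2·P(H₂)^3 / [H⁺]^6 = 251.
E = E° − (0.0592/6) log Q = 0.74 − (0.0592/6)(2.400) = 0.716 V.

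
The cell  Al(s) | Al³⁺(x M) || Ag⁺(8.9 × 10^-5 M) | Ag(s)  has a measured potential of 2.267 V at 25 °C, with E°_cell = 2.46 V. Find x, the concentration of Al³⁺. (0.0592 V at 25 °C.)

0.0043 M

From the Nernst equation, log Q = n(E° − E)/0.0592 = 3(2.46 − 2.267)/0.0592 = 9.780, so Q = 6.03 × 10^9.
With Q = [Al³⁺]/[Ag⁺]^3 and the known concentrations, [Al³⁺] in the numerator gives [Al³⁺] = 0.0043 M.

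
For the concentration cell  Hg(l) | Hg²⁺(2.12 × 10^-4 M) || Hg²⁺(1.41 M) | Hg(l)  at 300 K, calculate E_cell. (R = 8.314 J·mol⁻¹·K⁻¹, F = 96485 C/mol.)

Both half-cells are Hg²⁺/Hg, so E°_cell = 0. The concentrated side is the cathode; the cell reaction moves Hg²⁺ from high to low concentration with n = 2.
Q = [Hg²⁺]_dilute/[Hg²⁺]_conc = 2.12 × 10^-4/1.41 = 1.5 × 10^-4.
E = 0 − (RT/nF) ln Q = −((8.314×300)/(2×96485))(-8.803) = 0.1138 V.

0.11 V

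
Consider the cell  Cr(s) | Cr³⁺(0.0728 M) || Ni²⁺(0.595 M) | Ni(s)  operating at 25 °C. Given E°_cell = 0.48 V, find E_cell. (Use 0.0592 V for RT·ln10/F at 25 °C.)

Balancing electrons gives n = 6; the reaction quotient is Q = [Cr³⁺]^2/[Ni²⁺]^3 = 0.0252.
At 25 °C, E = E° − (0.0592/n) log Q = 0.48 − (0.0592/6)(-1.599) = 0.480 + 0.016 = 0.496 V.

0.496 V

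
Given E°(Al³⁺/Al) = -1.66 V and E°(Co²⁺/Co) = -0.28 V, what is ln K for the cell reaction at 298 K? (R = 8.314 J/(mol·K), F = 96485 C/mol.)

E°_cell = -0.28 − (-1.66) = 1.38 V, with n = 6 electrons transferred.
At equilibrium E = 0, so the Nernst equation gives ln K = nFE°/RT = (6)(96485)(1.38)/((8.314)(298)) = 322.45.

ln K = 322.5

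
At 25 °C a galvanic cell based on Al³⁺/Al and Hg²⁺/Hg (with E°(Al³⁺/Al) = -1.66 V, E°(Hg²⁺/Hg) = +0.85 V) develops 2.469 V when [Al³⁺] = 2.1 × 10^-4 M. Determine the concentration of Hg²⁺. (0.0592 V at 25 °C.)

From the Nernst equation, log Q = n(E° − E)/0.0592 = 6(2.51 − 2.469)/0.0592 = 4.155, so Q = 1.43 × 10^4.
With Q = [Al³⁺]^2/[Hg²⁺]^3 and the known concentrations, [Hg²⁺]^3 in the denominator gives [Hg²⁺] = 1.5 × 10^-4 M.

1.5 × 10^-4 M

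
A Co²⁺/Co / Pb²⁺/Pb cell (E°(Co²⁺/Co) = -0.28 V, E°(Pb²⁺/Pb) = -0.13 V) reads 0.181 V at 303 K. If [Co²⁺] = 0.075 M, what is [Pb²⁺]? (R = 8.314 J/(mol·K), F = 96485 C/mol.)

0.81 M

From the Nernst equation, ln Q = nF(E° − E)/RT = 2×96485×(0.15 − 0.181)/(8.314×303) = -2.375, so Q = 0.0930.
With Q = [Co²⁺]/[Pb²⁺] and the known concentrations, [Pb²⁺] in the denominator gives [Pb²⁺] = 0.81 M.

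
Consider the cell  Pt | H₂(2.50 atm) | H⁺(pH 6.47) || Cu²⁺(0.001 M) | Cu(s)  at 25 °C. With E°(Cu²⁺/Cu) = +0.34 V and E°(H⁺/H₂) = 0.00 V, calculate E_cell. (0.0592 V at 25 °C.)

0.65 V

The Cu²⁺/Cu couple is the cathode, so E°_cell = 0.34 V; n = 2.
[H⁺] = 10^(−6.47) = 3.4 × 10^-7 M, and Q = [H⁺]^2 / ([Cu²⁺]·P(H₂)) = 4.59 × 10^-11.
E = E° − (0.0592/2) log Q = 0.34 − (0.0592/2)(-10.338) = 0.646 V.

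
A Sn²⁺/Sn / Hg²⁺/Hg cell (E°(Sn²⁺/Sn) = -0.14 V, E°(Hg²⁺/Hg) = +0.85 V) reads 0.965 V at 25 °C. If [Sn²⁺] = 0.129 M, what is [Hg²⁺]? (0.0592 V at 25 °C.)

From the Nernst equation, log Q = n(E° − E)/0.0592 = 2(0.99 − 0.965)/0.0592 = 0.845, so Q = 6.99.
With Q = [Sn²⁺]/[Hg²⁺] and the known concentrations, [Hg²⁺] in the denominator gives [Hg²⁺] = 0.018 M.

0.018 M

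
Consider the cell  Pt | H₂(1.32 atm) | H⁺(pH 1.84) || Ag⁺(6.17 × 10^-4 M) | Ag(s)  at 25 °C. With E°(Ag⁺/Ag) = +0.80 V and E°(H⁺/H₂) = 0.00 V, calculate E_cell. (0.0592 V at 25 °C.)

The Ag⁺/Ag couple is the cathode, so E°_cell = 0.80 V; n = 2.
[H⁺] = 10^(−1.84) = 0.014 M, and Q = [H⁺]^2 / ([Ag⁺]^2·P(H₂)) = 416.
E = E° − (0.0592/2) log Q = 0.80 − (0.0592/2)(2.619) = 0.722 V.

0.72 V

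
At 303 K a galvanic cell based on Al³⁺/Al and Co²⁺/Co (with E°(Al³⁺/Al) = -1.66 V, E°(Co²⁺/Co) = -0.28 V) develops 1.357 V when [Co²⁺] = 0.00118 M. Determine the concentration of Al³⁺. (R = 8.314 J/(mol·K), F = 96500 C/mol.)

5.7 × 10^-4 M

From the Nernst equation, ln Q = nF(E° − E)/RT = 6×96500×(1.38 − 1.357)/(8.314×303) = 5.286, so Q = 198.
With Q = [Al³⁺]^2/[Co²⁺]^3 and the known concentrations, [Al³⁺]^2 in the numerator gives [Al³⁺] = 5.7 × 10^-4 M.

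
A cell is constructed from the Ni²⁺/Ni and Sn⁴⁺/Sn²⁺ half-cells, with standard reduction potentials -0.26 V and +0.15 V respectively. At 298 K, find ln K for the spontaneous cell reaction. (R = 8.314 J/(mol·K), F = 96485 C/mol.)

ln K = 31.9

E°_cell = +0.15 − (-0.26) = 0.41 V, with n = 2 electrons transferred.
At equilibrium E = 0, so the Nernst equation gives ln K = nFE°/RT = (2)(96485)(0.41)/((8.314)(298)) = 31.93.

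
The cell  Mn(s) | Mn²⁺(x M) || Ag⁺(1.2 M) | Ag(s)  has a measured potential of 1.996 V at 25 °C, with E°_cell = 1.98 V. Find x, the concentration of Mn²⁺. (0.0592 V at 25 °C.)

0.41 M

From the Nernst equation, log Q = n(E° − E)/0.0592 = 2(1.98 − 1.996)/0.0592 = -0.541, so Q = 0.288.
With Q = [Mn²⁺]/[Ag⁺]^2 and the known concentrations, [Mn²⁺] in the numerator gives [Mn²⁺] = 0.41 M.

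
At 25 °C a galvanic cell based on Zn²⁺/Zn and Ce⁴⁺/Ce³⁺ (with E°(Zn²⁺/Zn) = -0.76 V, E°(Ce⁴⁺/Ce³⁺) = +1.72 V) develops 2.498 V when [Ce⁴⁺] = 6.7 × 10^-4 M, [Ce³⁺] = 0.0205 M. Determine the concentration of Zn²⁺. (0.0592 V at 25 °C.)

2.6 × 10^-4 M

From the Nernst equation, log Q = n(E° − E)/0.0592 = 2(2.48 − 2.498)/0.0592 = -0.608, so Q = 0.247.
With Q = [Zn²⁺]·[Ce³⁺]^2/[Ce⁴⁺]^2 and the known concentrations, [Zn²⁺] in the numerator gives [Zn²⁺] = 2.6 × 10^-4 M.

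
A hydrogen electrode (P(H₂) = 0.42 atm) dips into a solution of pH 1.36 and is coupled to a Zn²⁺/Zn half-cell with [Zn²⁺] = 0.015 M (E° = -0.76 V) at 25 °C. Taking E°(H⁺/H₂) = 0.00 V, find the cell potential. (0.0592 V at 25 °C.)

The hydrogen couple is the cathode, so E°_cell = 0.76 V; n = 2.
[H⁺] = 10^(−1.36) = 0.044 M, and Q = [Zn²⁺]·P(H₂) / [H⁺]^2 = 3.31.
E = E° − (0.0592/2) log Q = 0.76 − (0.0592/2)(0.519) = 0.745 V.

0.74 V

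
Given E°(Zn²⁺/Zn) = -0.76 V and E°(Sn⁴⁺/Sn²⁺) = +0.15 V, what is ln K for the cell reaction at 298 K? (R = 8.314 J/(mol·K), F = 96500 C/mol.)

E°_cell = +0.15 − (-0.76) = 0.91 V, with n = 2 electrons transferred.
At equilibrium E = 0, so the Nernst equation gives ln K = nFE°/RT = (2)(96500)(0.91)/((8.314)(298)) = 70.89.

ln K = 70.9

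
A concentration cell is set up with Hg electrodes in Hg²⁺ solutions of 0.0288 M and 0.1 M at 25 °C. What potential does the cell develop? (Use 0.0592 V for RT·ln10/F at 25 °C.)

Both half-cells are Hg²⁺/Hg, so E°_cell = 0. The concentrated side is the cathode; the cell reaction moves Hg²⁺ from high to low concentration with n = 2.
Q = [Hg²⁺]_dilute/[Hg²⁺]_conc = 0.0288/0.1 = 0.288.
E = 0 − (0.0592/2) log Q = −(0.0592/2)(-0.541) = 0.0160 V.

0.016 V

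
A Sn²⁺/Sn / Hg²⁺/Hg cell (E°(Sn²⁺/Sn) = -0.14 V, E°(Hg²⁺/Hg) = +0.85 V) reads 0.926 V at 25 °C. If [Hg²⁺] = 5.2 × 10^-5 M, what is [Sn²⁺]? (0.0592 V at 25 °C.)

From the Nernst equation, log Q = n(E° − E)/0.0592 = 2(0.99 − 0.926)/0.0592 = 2.162, so Q = 145.
With Q = [Sn²⁺]/[Hg²⁺] and the known concentrations, [Sn²⁺] in the numerator gives [Sn²⁺] = 0.0076 M.

0.0076 M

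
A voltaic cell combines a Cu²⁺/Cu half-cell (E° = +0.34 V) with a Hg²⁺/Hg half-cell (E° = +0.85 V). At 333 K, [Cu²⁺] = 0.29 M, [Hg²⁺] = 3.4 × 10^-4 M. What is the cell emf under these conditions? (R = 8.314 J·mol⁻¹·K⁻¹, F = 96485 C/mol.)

The Hg²⁺/Hg couple has the higher reduction potential and acts as the cathode, so E°_cell = +0.85 − (+0.34) = 0.51 V.
Balancing electrons gives n = 2; the reaction quotient is Q = [Cu²⁺]/[Hg²⁺] = 853.
E = E° − (RT/nF) ln Q = 0.51 − (8.314×333)/(2×96485) × (6.749) = 0.510 − 0.097 = 0.413 V.

0.413 V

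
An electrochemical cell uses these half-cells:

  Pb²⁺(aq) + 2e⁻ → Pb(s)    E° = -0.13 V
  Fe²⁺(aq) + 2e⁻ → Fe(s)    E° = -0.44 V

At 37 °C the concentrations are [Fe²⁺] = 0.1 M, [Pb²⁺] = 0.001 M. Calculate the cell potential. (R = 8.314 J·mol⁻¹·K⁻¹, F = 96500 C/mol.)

The Pb²⁺/Pb couple has the higher reduction potential and acts as the cathode, so E°_cell = -0.13 − (-0.44) = 0.31 V.
Balancing electrons gives n = 2; the reaction quotient is Q = [Fe²⁺]/[Pb²⁺] = 100.
E = E° − (RT/nF) ln Q = 0.31 − (8.314×310)/(2×96500) × (4.605) = 0.310 − 0.061 = 0.249 V.

0.249 V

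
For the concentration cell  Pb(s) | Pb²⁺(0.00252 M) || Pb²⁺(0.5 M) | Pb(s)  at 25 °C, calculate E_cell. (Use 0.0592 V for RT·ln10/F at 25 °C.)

0.068 V

Both half-cells are Pb²⁺/Pb, so E°_cell = 0. The concentrated side is the cathode; the cell reaction moves Pb²⁺ from high to low concentration with n = 2.
Q = [Pb²⁺]_dilute/[Pb²⁺]_conc = 0.00252/0.5 = 0.00504.
E = 0 − (0.0592/2) log Q = −(0.0592/2)(-2.298) = 0.0680 V.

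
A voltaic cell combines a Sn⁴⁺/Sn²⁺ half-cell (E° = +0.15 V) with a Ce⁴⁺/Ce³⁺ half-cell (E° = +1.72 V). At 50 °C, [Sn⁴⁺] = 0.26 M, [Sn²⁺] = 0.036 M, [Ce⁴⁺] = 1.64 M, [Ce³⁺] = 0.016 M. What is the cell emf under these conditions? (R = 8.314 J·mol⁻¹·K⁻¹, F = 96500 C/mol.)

The Ce⁴⁺/Ce³⁺ couple has the higher reduction potential and acts as the cathode, so E°_cell = +1.72 − (+0.15) = 1.57 V.
Balancing electrons gives n = 2; the reaction quotient is Q = [Sn⁴⁺]·[Ce³⁺]^2/([Sn²⁺]·[Ce⁴⁺]^2) = 6.87 × 10^-4.
E = E° − (RT/nF) ln Q = 1.57 − (8.314×323)/(2×96500) × (-7.283) = 1.570 + 0.101 = 1.671 V.

1.67 V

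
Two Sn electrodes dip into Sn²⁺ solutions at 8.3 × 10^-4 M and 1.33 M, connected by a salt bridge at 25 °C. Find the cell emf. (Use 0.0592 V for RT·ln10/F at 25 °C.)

0.095 V

Both half-cells are Sn²⁺/Sn, so E°_cell = 0. The concentrated side is the cathode; the cell reaction moves Sn²⁺ from high to low concentration with n = 2.
Q = [Sn²⁺]_dilute/[Sn²⁺]_conc = 8.3 × 10^-4/1.33 = 6.24 × 10^-4.
E = 0 − (0.0592/2) log Q = −(0.0592/2)(-3.205) = 0.0949 V.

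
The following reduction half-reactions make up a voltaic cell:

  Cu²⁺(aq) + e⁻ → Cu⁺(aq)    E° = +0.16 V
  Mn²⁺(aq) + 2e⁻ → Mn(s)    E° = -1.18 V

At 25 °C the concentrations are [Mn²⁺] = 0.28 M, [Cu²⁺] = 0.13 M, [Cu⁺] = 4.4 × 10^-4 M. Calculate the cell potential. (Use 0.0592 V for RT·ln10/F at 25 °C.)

1.50 V

The Cu²⁺/Cu⁺ couple has the higher reduction potential and acts as the cathode, so E°_cell = +0.16 − (-1.18) = 1.34 V.
Balancing electrons gives n = 2; the reaction quotient is Q = [Mn²⁺]·[Cu⁺]^2/[Cu²⁺]^2 = 3.21 × 10^-6.
At 25 °C, E = E° − (0.0592/n) log Q = 1.34 − (0.0592/2)(-5.494) = 1.340 + 0.163 = 1.503 V.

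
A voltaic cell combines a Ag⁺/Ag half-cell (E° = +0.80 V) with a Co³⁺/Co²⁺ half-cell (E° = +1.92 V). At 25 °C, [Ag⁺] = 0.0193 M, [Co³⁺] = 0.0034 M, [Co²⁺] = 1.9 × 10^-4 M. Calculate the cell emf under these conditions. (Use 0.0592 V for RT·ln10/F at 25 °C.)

1.30 V

The Co³⁺/Co²⁺ couple has the higher reduction potential and acts as the cathode, so E°_cell = +1.92 − (+0.80) = 1.12 V.
Balancing electrons gives n = 1; the reaction quotient is Q = [Ag⁺]·[Co²⁺]/[Co³⁺] = 0.00108.
At 25 °C, E = E° − (0.0592/n) log Q = 1.12 − (0.0592/1)(-2.967) = 1.120 + 0.176 = 1.296 V.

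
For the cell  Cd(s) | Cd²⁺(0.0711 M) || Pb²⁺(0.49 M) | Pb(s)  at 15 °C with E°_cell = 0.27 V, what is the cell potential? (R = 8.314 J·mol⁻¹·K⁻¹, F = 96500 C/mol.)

0.294 V

Balancing electrons gives n = 2; the reaction quotient is Q = [Cd²⁺]/[Pb²⁺] = 0.145.
E = E° − (RT/nF) ln Q = 0.27 − (8.314×288)/(2×96500) × (-1.930) = 0.270 + 0.024 = 0.294 V.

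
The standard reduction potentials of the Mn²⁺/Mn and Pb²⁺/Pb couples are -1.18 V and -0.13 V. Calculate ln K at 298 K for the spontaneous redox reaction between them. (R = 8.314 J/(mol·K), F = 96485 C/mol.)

ln K = 81.8

E°_cell = -0.13 − (-1.18) = 1.05 V, with n = 2 electrons transferred.
At equilibrium E = 0, so the Nernst equation gives ln K = nFE°/RT = (2)(96485)(1.05)/((8.314)(298)) = 81.78.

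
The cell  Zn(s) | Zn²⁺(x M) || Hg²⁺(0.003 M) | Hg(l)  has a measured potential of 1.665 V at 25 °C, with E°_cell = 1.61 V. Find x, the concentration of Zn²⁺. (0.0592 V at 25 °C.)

4.2 × 10^-5 M

From the Nernst equation, log Q = n(E° − E)/0.0592 = 2(1.61 − 1.665)/0.0592 = -1.858, so Q = 0.0139.
With Q = [Zn²⁺]/[Hg²⁺] and the known concentrations, [Zn²⁺] in the numerator gives [Zn²⁺] = 4.2 × 10^-5 M.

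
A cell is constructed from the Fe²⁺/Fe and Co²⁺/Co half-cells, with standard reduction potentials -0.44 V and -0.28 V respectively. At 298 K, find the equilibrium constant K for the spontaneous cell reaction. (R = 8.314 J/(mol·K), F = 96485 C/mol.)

2.6 × 10^5

E°_cell = -0.28 − (-0.44) = 0.16 V, with n = 2 electrons transferred.
At equilibrium E = 0, so the Nernst equation gives ln K = nFE°/RT = (2)(96485)(0.16)/((8.314)(298)) = 12.46.
K = e^12.46 = 2.6 × 10^5.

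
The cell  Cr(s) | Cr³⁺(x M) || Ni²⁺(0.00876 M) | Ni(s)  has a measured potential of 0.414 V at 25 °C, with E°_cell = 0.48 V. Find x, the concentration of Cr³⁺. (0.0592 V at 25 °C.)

From the Nernst equation, log Q = n(E° − E)/0.0592 = 6(0.48 − 0.414)/0.0592 = 6.689, so Q = 4.89 × 10^6.
With Q = [Cr³⁺]^2/[Ni²⁺]^3 and the known concentrations, [Cr³⁺]^2 in the numerator gives [Cr³⁺] = 1.8 M.

1.8 M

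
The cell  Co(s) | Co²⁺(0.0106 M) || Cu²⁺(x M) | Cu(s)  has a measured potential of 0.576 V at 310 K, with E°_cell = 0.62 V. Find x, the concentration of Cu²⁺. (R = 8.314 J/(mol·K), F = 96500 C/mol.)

From the Nernst equation, ln Q = nF(E° − E)/RT = 2×96500×(0.62 − 0.576)/(8.314×310) = 3.295, so Q = 27.0.
With Q = [Co²⁺]/[Cu²⁺] and the known concentrations, [Cu²⁺] in the denominator gives [Cu²⁺] = 3.9 × 10^-4 M.

3.9 × 10^-4 M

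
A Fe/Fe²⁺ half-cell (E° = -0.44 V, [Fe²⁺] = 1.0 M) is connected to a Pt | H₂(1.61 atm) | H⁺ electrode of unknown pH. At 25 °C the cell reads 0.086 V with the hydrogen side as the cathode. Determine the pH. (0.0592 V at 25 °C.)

pH = 5.88

E°_cell = 0.44 V and n = 2.
log Q = n(E° − E)/0.0592 = 2×(0.44 − 0.086)/0.0592 = 11.959.
With Q = [Fe²⁺]·P(H₂) / [H⁺]^2, solving for [H⁺] gives log[H⁺] = -5.876, so pH = 5.88.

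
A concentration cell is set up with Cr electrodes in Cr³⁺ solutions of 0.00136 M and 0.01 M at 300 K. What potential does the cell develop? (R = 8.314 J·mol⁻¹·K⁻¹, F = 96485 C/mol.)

0.017 V

Both half-cells are Cr³⁺/Cr, so E°_cell = 0. The concentrated side is the cathode; the cell reaction moves Cr³⁺ from high to low concentration with n = 3.
Q = [Cr³⁺]_dilute/[Cr³⁺]_conc = 0.00136/0.01 = 0.136.
E = 0 − (RT/nF) ln Q = −((8.314×300)/(3×96485))(-1.995) = 0.0172 V.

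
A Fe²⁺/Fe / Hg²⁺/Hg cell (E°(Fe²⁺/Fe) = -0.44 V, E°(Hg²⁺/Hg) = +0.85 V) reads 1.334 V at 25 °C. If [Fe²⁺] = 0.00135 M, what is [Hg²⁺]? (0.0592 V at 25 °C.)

0.041 M

From the Nernst equation, log Q = n(E° − E)/0.0592 = 2(1.29 − 1.334)/0.0592 = -1.486, so Q = 0.0326.
With Q = [Fe²⁺]/[Hg²⁺] and the known concentrations, [Hg²⁺] in the denominator gives [Hg²⁺] = 0.041 M.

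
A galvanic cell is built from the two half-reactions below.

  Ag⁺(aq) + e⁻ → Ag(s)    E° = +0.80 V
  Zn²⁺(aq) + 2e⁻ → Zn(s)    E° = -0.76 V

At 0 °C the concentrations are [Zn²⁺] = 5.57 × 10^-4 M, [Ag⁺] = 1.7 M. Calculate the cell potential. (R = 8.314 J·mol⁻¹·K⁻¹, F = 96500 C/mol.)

1.66 V

The Ag⁺/Ag couple has the higher reduction potential and acts as the cathode, so E°_cell = +0.80 − (-0.76) = 1.56 V.
Balancing electrons gives n = 2; the reaction quotient is Q = [Zn²⁺]/[Ag⁺]^2 = 1.93 × 10^-4.
E = E° − (RT/nF) ln Q = 1.56 − (8.314×273)/(2×96500) × (-8.554) = 1.560 + 0.101 = 1.661 V.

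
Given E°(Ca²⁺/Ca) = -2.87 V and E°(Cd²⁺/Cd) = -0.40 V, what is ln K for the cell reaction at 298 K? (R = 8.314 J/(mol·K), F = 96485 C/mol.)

ln K = 192.4

E°_cell = -0.40 − (-2.87) = 2.47 V, with n = 2 electrons transferred.
At equilibrium E = 0, so the Nernst equation gives ln K = nFE°/RT = (2)(96485)(2.47)/((8.314)(298)) = 192.38.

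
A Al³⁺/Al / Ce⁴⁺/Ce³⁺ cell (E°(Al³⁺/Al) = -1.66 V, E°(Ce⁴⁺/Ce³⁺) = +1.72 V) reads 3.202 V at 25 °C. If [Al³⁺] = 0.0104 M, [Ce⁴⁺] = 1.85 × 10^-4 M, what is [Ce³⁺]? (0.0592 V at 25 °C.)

0.86 M

From the Nernst equation, log Q = n(E° − E)/0.0592 = 3(3.38 − 3.202)/0.0592 = 9.020, so Q = 1.05 × 10^9.
With Q = [Al³⁺]·[Ce³⁺]^3/[Ce⁴⁺]^3 and the known concentrations, [Ce³⁺]^3 in the numerator gives [Ce³⁺] = 0.86 M.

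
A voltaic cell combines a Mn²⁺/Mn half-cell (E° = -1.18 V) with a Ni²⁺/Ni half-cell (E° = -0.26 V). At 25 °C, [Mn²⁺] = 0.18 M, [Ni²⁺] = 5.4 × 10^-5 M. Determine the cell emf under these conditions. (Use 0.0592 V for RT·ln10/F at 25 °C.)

0.816 V

The Ni²⁺/Ni couple has the higher reduction potential and acts as the cathode, so E°_cell = -0.26 − (-1.18) = 0.92 V.
Balancing electrons gives n = 2; the reaction quotient is Q = [Mn²⁺]/[Ni²⁺] = 3330.
At 25 °C, E = E° − (0.0592/n) log Q = 0.92 − (0.0592/2)(3.523) = 0.920 − 0.104 = 0.816 V.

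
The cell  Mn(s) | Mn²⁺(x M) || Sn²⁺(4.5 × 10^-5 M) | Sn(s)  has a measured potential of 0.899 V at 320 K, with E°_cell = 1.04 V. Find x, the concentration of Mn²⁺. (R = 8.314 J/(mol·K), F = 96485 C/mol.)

From the Nernst equation, ln Q = nF(E° − E)/RT = 2×96485×(1.04 − 0.899)/(8.314×320) = 10.227, so Q = 2.76 × 10^4.
With Q = [Mn²⁺]/[Sn²⁺] and the known concentrations, [Mn²⁺] in the numerator gives [Mn²⁺] = 1.2 M.

1.2 M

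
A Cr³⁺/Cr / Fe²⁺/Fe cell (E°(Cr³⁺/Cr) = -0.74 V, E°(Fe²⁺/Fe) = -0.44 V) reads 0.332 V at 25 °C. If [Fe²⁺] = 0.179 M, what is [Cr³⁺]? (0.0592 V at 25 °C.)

0.0018 M

From the Nernst equation, log Q = n(E° − E)/0.0592 = 6(0.30 − 0.332)/0.0592 = -3.243, so Q = 5.71 × 10^-4.
With Q = [Cr³⁺]^2/[Fe²⁺]^3 and the known concentrations, [Cr³⁺]^2 in the numerator gives [Cr³⁺] = 0.0018 M.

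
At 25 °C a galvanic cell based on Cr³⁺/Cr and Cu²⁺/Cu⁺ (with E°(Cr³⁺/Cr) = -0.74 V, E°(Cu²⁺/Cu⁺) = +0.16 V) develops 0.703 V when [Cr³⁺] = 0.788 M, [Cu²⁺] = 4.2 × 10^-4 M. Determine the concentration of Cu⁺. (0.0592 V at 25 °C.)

From the Nernst equation, log Q = n(E° − E)/0.0592 = 3(0.90 − 0.703)/0.0592 = 9.983, so Q = 9.62 × 10^9.
With Q = [Cr³⁺]·[Cu⁺]^3/[Cu²⁺]^3 and the known concentrations, [Cu⁺]^3 in the numerator gives [Cu⁺] = 0.97 M.

0.97 M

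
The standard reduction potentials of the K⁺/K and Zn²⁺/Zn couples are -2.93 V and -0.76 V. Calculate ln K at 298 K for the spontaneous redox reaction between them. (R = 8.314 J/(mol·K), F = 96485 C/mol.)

ln K = 169.0

E°_cell = -0.76 − (-2.93) = 2.17 V, with n = 2 electrons transferred.
At equilibrium E = 0, so the Nernst equation gives ln K = nFE°/RT = (2)(96485)(2.17)/((8.314)(298)) = 169.01.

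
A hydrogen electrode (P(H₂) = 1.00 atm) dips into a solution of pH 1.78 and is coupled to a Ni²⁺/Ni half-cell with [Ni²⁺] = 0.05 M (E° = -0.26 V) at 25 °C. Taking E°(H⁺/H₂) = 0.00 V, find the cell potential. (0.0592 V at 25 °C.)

0.19 V

The hydrogen couple is the cathode, so E°_cell = 0.26 V; n = 2.
[H⁺] = 10^(−1.78) = 0.017 M, and Q = [Ni²⁺]·P(H₂) / [H⁺]^2 = 182.
E = E° − (0.0592/2) log Q = 0.26 − (0.0592/2)(2.259) = 0.193 V.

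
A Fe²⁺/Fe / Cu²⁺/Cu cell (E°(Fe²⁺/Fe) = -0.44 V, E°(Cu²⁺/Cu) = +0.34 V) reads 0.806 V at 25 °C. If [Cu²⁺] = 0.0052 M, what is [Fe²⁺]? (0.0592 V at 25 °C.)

From the Nernst equation, log Q = n(E° − E)/0.0592 = 2(0.78 − 0.806)/0.0592 = -0.878, so Q = 0.132.
With Q = [Fe²⁺]/[Cu²⁺] and the known concentrations, [Fe²⁺] in the numerator gives [Fe²⁺] = 6.9 × 10^-4 M.

6.9 × 10^-4 M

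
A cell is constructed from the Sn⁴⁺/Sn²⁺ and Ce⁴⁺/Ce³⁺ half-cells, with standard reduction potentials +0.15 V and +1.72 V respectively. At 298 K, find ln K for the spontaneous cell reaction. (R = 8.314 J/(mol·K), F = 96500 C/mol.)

ln K = 122.3

E°_cell = +1.72 − (+0.15) = 1.57 V, with n = 2 electrons transferred.
At equilibrium E = 0, so the Nernst equation gives ln K = nFE°/RT = (2)(96500)(1.57)/((8.314)(298)) = 122.30.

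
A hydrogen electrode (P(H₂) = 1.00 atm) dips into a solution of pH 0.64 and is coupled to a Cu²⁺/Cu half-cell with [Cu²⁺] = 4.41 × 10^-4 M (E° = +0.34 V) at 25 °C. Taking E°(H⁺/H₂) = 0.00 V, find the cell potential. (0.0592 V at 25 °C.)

0.28 V

The Cu²⁺/Cu couple is the cathode, so E°_cell = 0.34 V; n = 2.
[H⁺] = 10^(−0.64) = 0.23 M, and Q = [H⁺]^2 / ([Cu²⁺]·P(H₂)) = 119.
E = E° − (0.0592/2) log Q = 0.34 − (0.0592/2)(2.076) = 0.279 V.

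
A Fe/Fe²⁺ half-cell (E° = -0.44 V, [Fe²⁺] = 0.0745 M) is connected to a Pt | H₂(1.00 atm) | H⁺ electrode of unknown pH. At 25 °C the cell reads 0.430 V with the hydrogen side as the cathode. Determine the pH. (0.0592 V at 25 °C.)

pH = 0.73

E°_cell = 0.44 V and n = 2.
log Q = n(E° − E)/0.0592 = 2×(0.44 − 0.430)/0.0592 = 0.338.
With Q = [Fe²⁺]·P(H₂) / [H⁺]^2, solving for [H⁺] gives log[H⁺] = -0.733, so pH = 0.73.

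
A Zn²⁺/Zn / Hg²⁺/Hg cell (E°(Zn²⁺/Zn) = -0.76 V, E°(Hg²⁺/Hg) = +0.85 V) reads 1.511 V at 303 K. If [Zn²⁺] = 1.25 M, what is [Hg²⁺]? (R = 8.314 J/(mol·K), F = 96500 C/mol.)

6.4 × 10^-4 M

From the Nernst equation, ln Q = nF(E° − E)/RT = 2×96500×(1.61 − 1.511)/(8.314×303) = 7.585, so Q = 1970.
With Q = [Zn²⁺]/[Hg²⁺] and the known concentrations, [Hg²⁺] in the denominator gives [Hg²⁺] = 6.4 × 10^-4 M.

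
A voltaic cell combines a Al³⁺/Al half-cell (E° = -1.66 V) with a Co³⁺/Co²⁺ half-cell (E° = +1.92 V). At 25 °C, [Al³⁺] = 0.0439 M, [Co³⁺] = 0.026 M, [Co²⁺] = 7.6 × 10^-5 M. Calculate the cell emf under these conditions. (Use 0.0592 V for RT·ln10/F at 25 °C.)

3.76 V

The Co³⁺/Co²⁺ couple has the higher reduction potential and acts as the cathode, so E°_cell = +1.92 − (-1.66) = 3.58 V.
Balancing electrons gives n = 3; the reaction quotient is Q = [Al³⁺]·[Co²⁺]^3/[Co³⁺]^3 = 1.1 × 10^-9.
At 25 °C, E = E° − (0.0592/n) log Q = 3.58 − (0.0592/3)(-8.960) = 3.580 + 0.177 = 3.757 V.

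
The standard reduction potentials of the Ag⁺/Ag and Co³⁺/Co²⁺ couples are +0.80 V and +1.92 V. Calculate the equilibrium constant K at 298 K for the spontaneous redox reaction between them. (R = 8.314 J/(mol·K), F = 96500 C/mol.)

E°_cell = +1.92 − (+0.80) = 1.12 V, with n = 1 electron transferred.
At equilibrium E = 0, so the Nernst equation gives ln K = nFE°/RT = (1)(96500)(1.12)/((8.314)(298)) = 43.62.
K = e^43.62 = 8.8 × 10^18.

8.8 × 10^18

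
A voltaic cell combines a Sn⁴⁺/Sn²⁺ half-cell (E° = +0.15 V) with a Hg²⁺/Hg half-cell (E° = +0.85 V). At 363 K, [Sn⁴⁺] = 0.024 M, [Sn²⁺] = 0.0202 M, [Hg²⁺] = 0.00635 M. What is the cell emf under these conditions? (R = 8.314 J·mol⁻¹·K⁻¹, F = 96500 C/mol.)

The Hg²⁺/Hg couple has the higher reduction potential and acts as the cathode, so E°_cell = +0.85 − (+0.15) = 0.70 V.
Balancing electrons gives n = 2; the reaction quotient is Q = [Sn⁴⁺]/([Sn²⁺]·[Hg²⁺]) = 187.
E = E° − (RT/nF) ln Q = 0.70 − (8.314×363)/(2×96500) × (5.232) = 0.700 − 0.082 = 0.618 V.

0.618 V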